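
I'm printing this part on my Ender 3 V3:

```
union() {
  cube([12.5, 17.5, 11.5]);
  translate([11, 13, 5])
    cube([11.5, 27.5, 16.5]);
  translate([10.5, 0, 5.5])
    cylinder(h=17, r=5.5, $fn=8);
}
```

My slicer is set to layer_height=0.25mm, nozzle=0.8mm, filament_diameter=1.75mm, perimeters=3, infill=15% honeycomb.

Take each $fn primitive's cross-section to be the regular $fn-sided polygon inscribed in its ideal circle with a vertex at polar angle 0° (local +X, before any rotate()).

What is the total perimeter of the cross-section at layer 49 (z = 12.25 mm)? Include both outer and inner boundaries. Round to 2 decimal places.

At z = 12.25 mm: the cube is not intersected at this z (z outside [0, 11.5]); the cube at (11, 13) (footprint 11.5×27.5) is included at this height (perimeter 78.00 mm); the cylinder at (10.5, 0): section is a regular 8-gon, circumradius r=5.5 (perimeter = 2·8·5.500·sin(180°/8) = 33.68 mm); Taking the union: the 2 present regions are separate (no shared area or edge), so areas and boundary lengths simply add and each stays a separate island — boundary = 111.68 mm. Overall, the cross-section has 2 separate islands. Total boundary length (outer) = 111.68 mm.

111.68 mm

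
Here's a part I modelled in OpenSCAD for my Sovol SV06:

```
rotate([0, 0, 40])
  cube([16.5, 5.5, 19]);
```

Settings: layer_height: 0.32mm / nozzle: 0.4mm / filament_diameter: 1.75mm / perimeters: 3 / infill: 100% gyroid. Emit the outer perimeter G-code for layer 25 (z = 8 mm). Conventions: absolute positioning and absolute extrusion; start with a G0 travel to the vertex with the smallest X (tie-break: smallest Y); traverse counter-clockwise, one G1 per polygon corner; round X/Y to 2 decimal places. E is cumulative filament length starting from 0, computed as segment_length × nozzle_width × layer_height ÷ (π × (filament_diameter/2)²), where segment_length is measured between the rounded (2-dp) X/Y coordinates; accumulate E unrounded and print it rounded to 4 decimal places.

G0 X-3.54 Y4.21 Z8.00
G1 X0.00 Y0.00 E0.2927
G1 X12.64 Y10.61 E1.1709
G1 X9.10 Y14.82 E1.4636
G1 X-3.54 Y4.21 E2.3419

At z = 8 mm: the cube is present — its section is the full 16.5×5.5 rectangle; (rotated 40° about Z; rotation is an isometry so areas/perimeters/island counts are preserved). The outline is a single polygon with 4 vertices. Extrusion per mm of travel: 0.4 × 0.32 / (π × 0.875²) = 0.053216. Accumulating E over each segment gives final E = 2.3419.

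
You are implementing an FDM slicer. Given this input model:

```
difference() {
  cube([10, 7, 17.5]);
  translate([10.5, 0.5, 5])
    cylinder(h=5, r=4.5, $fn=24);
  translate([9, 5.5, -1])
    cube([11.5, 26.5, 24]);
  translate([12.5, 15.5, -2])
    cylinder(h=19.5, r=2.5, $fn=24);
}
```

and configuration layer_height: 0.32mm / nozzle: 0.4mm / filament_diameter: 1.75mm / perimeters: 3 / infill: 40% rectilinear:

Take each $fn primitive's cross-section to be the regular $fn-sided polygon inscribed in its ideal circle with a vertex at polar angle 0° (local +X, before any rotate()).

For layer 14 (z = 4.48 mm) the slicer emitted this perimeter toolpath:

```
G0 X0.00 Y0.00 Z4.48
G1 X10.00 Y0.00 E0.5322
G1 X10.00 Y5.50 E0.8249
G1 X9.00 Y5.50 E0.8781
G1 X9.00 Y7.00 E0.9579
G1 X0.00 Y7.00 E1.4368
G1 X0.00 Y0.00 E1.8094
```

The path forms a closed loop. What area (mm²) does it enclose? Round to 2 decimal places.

Apply the shoelace formula to the sequence of (X, Y) vertices; enclosed area = 68.50 mm².

68.50 mm²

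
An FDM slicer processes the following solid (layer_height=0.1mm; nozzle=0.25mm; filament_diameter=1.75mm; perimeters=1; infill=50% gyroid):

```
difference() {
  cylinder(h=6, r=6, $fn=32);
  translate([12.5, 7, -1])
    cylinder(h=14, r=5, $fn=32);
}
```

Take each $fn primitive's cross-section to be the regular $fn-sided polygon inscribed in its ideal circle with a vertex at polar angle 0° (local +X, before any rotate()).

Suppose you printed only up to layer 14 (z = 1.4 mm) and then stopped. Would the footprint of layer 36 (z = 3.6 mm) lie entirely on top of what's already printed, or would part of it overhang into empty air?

entirely on top

Compare the two slices. At z = 1.4: the r=6 cylinder contributes a regular 32-gon of circumradius 6 (area = (32/2)·6.000²·sin(360°/32) = 112.37 mm²); the r=5 cylinder at (12.5, 7) gives a regular 32-gon of circumradius 5 (constant along its height) (area = (32/2)·5.000²·sin(360°/32) = 78.04 mm²); Taking the first minus the rest: starting from the r=6 cylinder (112.37 mm²), the r=5 cylinder at (12.5, 7) misses the remaining region (no effect) — area = 112.37 mm². At z = 3.6: the cylinder: section is a regular 32-gon, circumradius r=6 (area = (32/2)·6.000²·sin(360°/32) = 112.37 mm²); the cylinder at (12.5, 7): section is a regular 32-gon, circumradius r=5 (area = (32/2)·5.000²·sin(360°/32) = 78.04 mm²); After the difference (first − rest): starting from the r=6 cylinder (112.37 mm²), the r=5 cylinder at (12.5, 7) misses the remaining region (no effect) — area = 112.37 mm². Checking containment: the cross-section at z = 3.6 is a subset of the cross-section at z = 1.4.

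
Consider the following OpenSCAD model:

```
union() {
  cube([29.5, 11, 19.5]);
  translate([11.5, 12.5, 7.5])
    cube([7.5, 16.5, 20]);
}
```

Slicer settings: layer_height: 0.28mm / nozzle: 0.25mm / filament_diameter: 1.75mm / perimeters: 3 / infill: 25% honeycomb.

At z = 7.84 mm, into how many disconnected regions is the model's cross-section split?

2

At z = 7.84 mm: the cube (footprint 29.5×11) is included at this height; the cube at (11.5, 12.5) is present — its section is the full 7.5×16.5 rectangle; Merging all regions: the 2 present regions are separate (no shared area or edge), so areas and boundary lengths simply add and each stays a separate island — 2 connected regions. The result has 2 disconnected regions.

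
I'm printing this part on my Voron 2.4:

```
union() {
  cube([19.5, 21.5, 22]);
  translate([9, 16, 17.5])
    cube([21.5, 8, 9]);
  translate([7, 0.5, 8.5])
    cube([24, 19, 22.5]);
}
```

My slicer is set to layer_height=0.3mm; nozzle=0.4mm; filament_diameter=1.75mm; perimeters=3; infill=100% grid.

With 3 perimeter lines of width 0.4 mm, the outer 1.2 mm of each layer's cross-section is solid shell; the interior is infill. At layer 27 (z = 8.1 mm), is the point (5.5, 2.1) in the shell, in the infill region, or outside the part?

infill

At z = 8.1 mm: the 19.5×21.5 cube contributes its full rectangle; the cube at (9, 16) does not reach this height (z outside [17.5, 26.5]); the cube at (7, 0.5) is not intersected at this z (z outside [8.5, 31]); Combining (union): only the 19.5×21.5 cube is present, so the union is just that shape — 1 connected region. Overall, the cross-section is a single solid region. The nearest boundary edge runs (0.00, 0.00)→(19.50, 0.00); distance from the point to it = 2.10 mm. The point is inside the cross-section and 2.10 mm from the nearest boundary — more than the 1.2 mm shell width (3 × 0.4), so it's in the infill interior.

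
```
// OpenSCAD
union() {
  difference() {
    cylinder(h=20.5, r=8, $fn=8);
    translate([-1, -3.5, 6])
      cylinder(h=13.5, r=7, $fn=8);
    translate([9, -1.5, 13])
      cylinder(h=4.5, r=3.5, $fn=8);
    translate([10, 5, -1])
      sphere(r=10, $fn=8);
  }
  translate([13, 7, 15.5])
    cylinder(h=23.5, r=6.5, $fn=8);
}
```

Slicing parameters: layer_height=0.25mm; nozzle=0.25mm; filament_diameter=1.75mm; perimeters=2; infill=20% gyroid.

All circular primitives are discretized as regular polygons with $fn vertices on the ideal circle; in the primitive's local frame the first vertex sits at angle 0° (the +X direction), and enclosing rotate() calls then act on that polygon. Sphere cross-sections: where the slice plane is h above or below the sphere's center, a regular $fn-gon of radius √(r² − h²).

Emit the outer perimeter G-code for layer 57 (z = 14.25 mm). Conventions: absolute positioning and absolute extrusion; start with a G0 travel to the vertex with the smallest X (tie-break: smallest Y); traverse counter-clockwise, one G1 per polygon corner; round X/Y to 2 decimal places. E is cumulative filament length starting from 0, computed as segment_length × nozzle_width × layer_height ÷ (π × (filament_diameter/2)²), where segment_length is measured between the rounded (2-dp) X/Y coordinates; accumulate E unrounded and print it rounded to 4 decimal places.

At z = 14.25 mm: the cylinder: section is a regular 8-gon, circumradius r=8; the r=7 cylinder at (-1, -3.5) contributes a regular 8-gon of circumradius 7; the r=3.5 cylinder at (9, -1.5) contributes a regular 8-gon of circumradius 3.5; the sphere at (10, 5) is not intersected at this z (|z−center|=15.250 > r=10); Subtracting the remaining from the first: starting from the r=8 cylinder, the r=7 cylinder at (-1, -3.5) partially overlaps it — only the 106.35 mm² overlap (of its 138.59 mm²) is removed, clipping the outline; the r=3.5 cylinder at (9, -1.5) partially overlaps it — only the 6.59 mm² overlap (of its 34.65 mm²) is removed, clipping the outline — 1 connected region; the cylinder at (13, 7) is not intersected at this z (z outside [15.5, 39]); Merging all regions: only that combined region is present, so the union is just that shape — 1 connected region. The outline is a single polygon with 15 vertices. Extrusion per mm of travel: 0.25 × 0.25 / (π × 0.875²) = 0.025984. Accumulating E over each segment gives final E = 1.4548.

G0 X-8.00 Y0.00 Z14.25
G1 X-7.28 Y-1.75 E0.0492
G1 X-5.95 Y1.45 E0.1392
G1 X-1.00 Y3.50 E0.2784
G1 X3.95 Y1.45 E0.4177
G1 X6.00 Y-3.50 E0.5569
G1 X4.99 Y-5.93 E0.6252
G1 X5.66 Y-5.66 E0.6440
G1 X6.44 Y-3.77 E0.6971
G1 X5.50 Y-1.50 E0.7610
G1 X6.53 Y0.97 E0.8305
G1 X7.44 Y1.35 E0.8562
G1 X5.66 Y5.66 E0.9773
G1 X0.00 Y8.00 E1.1365
G1 X-5.66 Y5.66 E1.2956
G1 X-8.00 Y0.00 E1.4548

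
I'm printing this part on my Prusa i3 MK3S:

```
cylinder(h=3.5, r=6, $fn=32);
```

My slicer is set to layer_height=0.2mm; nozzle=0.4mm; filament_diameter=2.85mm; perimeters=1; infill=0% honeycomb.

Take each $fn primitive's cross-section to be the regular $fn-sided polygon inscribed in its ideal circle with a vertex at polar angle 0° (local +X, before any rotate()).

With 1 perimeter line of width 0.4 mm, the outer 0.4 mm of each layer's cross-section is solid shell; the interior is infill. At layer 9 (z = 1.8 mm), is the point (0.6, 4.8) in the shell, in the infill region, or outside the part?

infill

At z = 1.8 mm: the r=6 cylinder gives a regular 32-gon of circumradius 6 (constant along its height). Overall, the cross-section is a single solid region. The nearest boundary edge runs (1.17, 5.88)→(0.00, 6.00); distance from the point to it = 1.14 mm. The point is inside the cross-section and 1.14 mm from the nearest boundary — more than the 0.4 mm shell width (1 × 0.4), so it's in the infill interior.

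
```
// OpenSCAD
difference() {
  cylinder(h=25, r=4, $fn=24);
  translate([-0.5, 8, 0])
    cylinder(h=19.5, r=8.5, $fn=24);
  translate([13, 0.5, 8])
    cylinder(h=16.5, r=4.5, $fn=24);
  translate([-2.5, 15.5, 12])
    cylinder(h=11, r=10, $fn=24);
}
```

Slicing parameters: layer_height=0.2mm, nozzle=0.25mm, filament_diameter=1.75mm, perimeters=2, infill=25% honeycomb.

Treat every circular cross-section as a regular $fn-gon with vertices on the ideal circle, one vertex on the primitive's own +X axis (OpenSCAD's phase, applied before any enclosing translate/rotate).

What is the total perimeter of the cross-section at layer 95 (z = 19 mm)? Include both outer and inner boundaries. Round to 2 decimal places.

21.81 mm

At z = 19 mm: the r=4 cylinder gives a regular 24-gon of circumradius 4 (constant along its height) (perimeter = 2·24·4.000·sin(180°/24) = 25.06 mm); the r=8.5 cylinder at (-0.5, 8) gives a regular 24-gon of circumradius 8.5 (constant along its height) (perimeter = 2·24·8.500·sin(180°/24) = 53.25 mm); the r=4.5 cylinder at (13, 0.5) contributes a regular 24-gon of circumradius 4.5 (perimeter = 2·24·4.500·sin(180°/24) = 28.19 mm); the r=10 cylinder at (-2.5, 15.5) gives a regular 24-gon of circumradius 10 (constant along its height) (perimeter = 2·24·10.000·sin(180°/24) = 62.65 mm); After the difference (first − rest): starting from the r=4 cylinder, the r=8.5 cylinder at (-0.5, 8) partially overlaps it — only the 25.76 mm² overlap (of its 224.40 mm²) is removed, clipping the outline; the r=4.5 cylinder at (13, 0.5) misses the remaining region (no effect); the r=10 cylinder at (-2.5, 15.5) misses the remaining region (no effect) — boundary = 21.81 mm. Overall, the cross-section is a single solid region. Total boundary length (outer) = 21.81 mm.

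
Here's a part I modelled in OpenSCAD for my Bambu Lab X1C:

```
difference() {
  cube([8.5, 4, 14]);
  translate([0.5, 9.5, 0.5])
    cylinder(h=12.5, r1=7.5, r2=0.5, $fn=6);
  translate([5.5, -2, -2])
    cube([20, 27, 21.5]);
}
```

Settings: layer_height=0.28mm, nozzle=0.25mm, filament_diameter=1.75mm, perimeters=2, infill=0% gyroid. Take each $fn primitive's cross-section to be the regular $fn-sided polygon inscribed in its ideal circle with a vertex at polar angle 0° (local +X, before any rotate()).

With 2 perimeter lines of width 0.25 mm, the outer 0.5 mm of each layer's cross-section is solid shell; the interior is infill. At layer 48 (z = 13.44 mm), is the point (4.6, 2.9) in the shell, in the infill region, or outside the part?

At z = 13.44 mm: the cube is present — its section is the full 8.5×4 rectangle; the cone at (0.5, 9.5) is not intersected at this z (z outside [0.5, 13]); the cube at (5.5, -2) (footprint 20×27) is included at this height; Subtracting the remaining from the first: starting from the 8.5×4 cube, the 20×27 cube at (5.5, -2) partially overlaps it — only the 12.00 mm² overlap (of its 540.00 mm²) is removed, clipping the outline — 1 connected region. Overall, the cross-section is a single solid region. The nearest boundary edge runs (5.50, 4.00)→(5.50, 0.00); distance from the point to it = 0.90 mm. The point is inside the cross-section and 0.90 mm from the nearest boundary — more than the 0.5 mm shell width (2 × 0.25), so it's in the infill interior.

infill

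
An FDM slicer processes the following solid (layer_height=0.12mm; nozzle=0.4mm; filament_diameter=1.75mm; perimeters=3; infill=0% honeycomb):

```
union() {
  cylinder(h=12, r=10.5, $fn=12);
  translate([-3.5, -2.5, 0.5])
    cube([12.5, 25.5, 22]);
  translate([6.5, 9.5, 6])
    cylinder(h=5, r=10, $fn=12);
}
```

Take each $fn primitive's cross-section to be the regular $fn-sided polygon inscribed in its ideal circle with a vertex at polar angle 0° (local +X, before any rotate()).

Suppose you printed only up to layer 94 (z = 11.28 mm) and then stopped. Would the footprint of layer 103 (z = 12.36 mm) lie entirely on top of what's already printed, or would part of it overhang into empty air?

Compare the two slices. At z = 11.28: the cylinder: section is a regular 12-gon, circumradius r=10.5 (area = (12/2)·10.500²·sin(360°/12) = 330.75 mm²); the 12.5×25.5 cube at (-3.5, -2.5) contributes its full rectangle (area 318.75 mm²); the cylinder at (6.5, 9.5) does not reach this height (z outside [6, 11]); Taking the union: the regions partially overlap — summed areas 649.50 mm² minus the doubly-counted overlap 144.86 mm² gives 504.64 mm² — area = 504.64 mm². At z = 12.36: the cylinder is absent (z outside [0, 12]); the 12.5×25.5 cube at (-3.5, -2.5) contributes its full rectangle (area 318.75 mm²); the cylinder at (6.5, 9.5) does not reach this height (z outside [6, 11]); Combining (union): only the 12.5×25.5 cube at (-3.5, -2.5) is present, so the union is just that shape — area = 318.75 mm². Checking containment: the cross-section at z = 12.36 is a subset of the cross-section at z = 11.28.

entirely on top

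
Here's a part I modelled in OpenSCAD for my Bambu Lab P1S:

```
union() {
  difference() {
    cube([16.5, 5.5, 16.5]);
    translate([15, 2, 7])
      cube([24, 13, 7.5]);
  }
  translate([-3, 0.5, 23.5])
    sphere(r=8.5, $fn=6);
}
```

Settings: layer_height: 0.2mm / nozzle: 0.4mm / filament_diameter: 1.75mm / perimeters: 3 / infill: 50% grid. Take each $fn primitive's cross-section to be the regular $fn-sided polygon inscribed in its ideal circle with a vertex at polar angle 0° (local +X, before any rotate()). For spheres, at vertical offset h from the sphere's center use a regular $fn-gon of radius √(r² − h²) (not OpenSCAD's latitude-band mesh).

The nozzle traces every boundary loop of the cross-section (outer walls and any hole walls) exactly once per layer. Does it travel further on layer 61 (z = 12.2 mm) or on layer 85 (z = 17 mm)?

layer 61 (z = 12.2 mm)

Layer 61 (z = 12.2): the 16.5×5.5 cube contributes its full rectangle (perimeter 44.00 mm); the cube at (15, 2) (footprint 24×13) is included at this height (perimeter 74.00 mm); After the difference (first − rest): starting from the 16.5×5.5 cube, the 24×13 cube at (15, 2) partially overlaps it — only the 5.25 mm² overlap (of its 312.00 mm²) is removed, clipping the outline — boundary = 44.00 mm; the sphere at (-3, 0.5) is not intersected at this z (|z−center|=11.300 > r=8.5); Taking the union: only the result so far is present, so the union is just that shape — boundary = 44.00 mm. So its perimeter = 44.00 mm. Layer 85 (z = 17): the cube is absent (z outside [0, 16.5]); the cube at (15, 2) is not intersected at this z (z outside [7, 14.5]); Taking the first minus the rest: the first operand is absent here, so nothing remains; the r=8.5 sphere at (-3, 0.5) contributes a regular 6-gon of circumradius √(8.5²−6.5²) = 5.477 (perimeter = 2·6·5.477·sin(180°/6) = 32.86 mm); Merging all regions: only the r=8.5 sphere at (-3, 0.5) is present, so the union is just that shape — boundary = 32.86 mm. So its perimeter = 32.86 mm. Layer 61 is larger (44.00 vs 32.86 mm).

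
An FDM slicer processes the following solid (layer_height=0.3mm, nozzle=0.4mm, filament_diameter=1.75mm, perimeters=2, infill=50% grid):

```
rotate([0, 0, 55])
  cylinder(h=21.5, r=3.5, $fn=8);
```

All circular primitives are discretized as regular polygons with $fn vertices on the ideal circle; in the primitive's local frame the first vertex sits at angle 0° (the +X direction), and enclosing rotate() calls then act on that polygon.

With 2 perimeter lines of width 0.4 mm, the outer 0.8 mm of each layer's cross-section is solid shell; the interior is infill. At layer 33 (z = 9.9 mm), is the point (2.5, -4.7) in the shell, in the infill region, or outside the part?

At z = 9.9 mm: the r=3.5 cylinder gives a regular 8-gon of circumradius 3.5 (constant along its height); (whole slice rotated 55° about Z — lengths, areas and connectivity unchanged). Overall, the cross-section is a single solid region. Undo the 55° rotation: the query point maps to (-2.416, -4.744) in the un-rotated model frame. The nearest boundary edge runs (-2.47, -2.47)→(-0.00, -3.50); distance from the point to it = 2.07 mm. The point is not inside any of the regions above, so it lies outside the cross-section (2.07 mm from the nearest boundary).

outside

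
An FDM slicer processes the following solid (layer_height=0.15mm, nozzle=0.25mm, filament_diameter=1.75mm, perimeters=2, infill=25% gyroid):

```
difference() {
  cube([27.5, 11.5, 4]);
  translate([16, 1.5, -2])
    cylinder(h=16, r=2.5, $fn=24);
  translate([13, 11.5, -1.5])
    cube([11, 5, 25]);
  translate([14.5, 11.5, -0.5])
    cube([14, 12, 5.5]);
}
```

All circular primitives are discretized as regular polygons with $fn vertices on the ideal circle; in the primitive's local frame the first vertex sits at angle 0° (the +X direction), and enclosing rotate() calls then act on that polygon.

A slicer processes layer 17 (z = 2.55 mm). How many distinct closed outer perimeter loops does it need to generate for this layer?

1

At z = 2.55 mm: the cube (footprint 27.5×11.5) is included at this height; the r=2.5 cylinder at (16, 1.5) gives a regular 24-gon of circumradius 2.5 (constant along its height); the 11×5 cube at (13, 11.5) contributes its full rectangle; the cube at (14.5, 11.5) (footprint 14×12) is included at this height; After the difference (first − rest): starting from the 27.5×11.5 cube, the r=2.5 cylinder at (16, 1.5) partially overlaps it — only the 16.68 mm² overlap (of its 19.41 mm²) is removed, clipping the outline; the 11×5 cube at (13, 11.5) misses the remaining region (no effect); the 14×12 cube at (14.5, 11.5) misses the remaining region (no effect) — 1 connected region. The result has 1 disconnected region.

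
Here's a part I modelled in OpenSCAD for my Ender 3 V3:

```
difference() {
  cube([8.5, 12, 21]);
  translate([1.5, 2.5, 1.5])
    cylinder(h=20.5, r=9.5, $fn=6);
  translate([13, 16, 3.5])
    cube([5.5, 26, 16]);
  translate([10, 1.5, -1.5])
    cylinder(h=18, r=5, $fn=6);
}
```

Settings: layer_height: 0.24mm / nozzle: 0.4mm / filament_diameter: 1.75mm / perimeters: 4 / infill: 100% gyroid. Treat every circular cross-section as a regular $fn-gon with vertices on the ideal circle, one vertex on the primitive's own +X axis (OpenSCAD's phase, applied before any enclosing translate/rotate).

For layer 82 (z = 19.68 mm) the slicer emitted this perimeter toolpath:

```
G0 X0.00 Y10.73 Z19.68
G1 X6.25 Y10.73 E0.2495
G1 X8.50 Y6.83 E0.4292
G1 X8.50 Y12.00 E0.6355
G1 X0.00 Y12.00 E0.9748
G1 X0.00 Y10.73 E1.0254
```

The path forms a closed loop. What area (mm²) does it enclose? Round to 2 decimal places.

15.18 mm²

Apply the shoelace formula to the sequence of (X, Y) vertices; enclosed area = 15.18 mm².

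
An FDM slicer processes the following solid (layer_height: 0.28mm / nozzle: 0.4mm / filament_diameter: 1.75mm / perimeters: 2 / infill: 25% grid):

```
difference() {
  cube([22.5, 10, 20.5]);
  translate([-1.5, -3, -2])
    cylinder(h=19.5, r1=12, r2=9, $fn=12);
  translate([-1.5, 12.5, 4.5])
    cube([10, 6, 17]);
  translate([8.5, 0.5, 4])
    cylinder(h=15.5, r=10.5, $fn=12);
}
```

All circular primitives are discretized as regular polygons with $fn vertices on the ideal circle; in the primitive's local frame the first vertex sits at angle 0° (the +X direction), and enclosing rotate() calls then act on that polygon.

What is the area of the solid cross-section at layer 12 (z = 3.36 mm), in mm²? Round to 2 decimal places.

At z = 3.36 mm: the cube (footprint 22.5×10) is included at this height (area 225.00 mm²); the cone at (-1.5, -3) contributes a regular 12-gon of circumradius 11.175 (interpolated between r1=12 and r2=9 at t=0.275) (area = (12/2)·11.175²·sin(360°/12) = 374.67 mm²); the cube at (-1.5, 12.5) does not reach this height (z outside [4.5, 21.5]); the cylinder at (8.5, 0.5) does not reach this height (z outside [4, 19.5]); Taking the first minus the rest: starting from the 22.5×10 cube (225.00 mm²), the cone at (-1.5, -3) partially overlaps it — only the 49.38 mm² overlap (of its 374.67 mm²) is removed, clipping the outline — area = 175.62 mm². Overall, the cross-section is a single solid region. Net area = 175.62 mm².

175.62 mm²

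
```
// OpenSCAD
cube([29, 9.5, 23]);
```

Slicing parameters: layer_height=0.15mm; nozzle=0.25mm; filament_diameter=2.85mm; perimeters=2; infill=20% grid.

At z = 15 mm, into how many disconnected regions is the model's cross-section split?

At z = 15 mm: the cube (footprint 29×9.5) is included at this height. The result has 1 disconnected region.

1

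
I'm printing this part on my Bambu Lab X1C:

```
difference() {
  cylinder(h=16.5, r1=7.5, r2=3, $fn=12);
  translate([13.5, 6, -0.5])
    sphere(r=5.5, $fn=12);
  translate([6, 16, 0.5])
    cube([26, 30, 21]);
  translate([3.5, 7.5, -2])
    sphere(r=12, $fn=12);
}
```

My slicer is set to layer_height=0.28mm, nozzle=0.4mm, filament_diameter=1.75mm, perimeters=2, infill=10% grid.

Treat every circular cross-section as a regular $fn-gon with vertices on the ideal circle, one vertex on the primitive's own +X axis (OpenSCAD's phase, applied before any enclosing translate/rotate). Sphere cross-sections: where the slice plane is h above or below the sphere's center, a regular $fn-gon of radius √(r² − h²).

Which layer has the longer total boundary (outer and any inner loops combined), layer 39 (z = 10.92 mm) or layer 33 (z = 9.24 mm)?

layer 33 (z = 9.24 mm)

Layer 39 (z = 10.92): the cone: at t=0.662 of its height the radius interpolates to r₁+(r₂−r₁)t = 4.522, giving a regular 12-gon of that circumradius (perimeter = 2·12·4.522·sin(180°/12) = 28.09 mm); the sphere at (13.5, 6) is not intersected at this z (|z−center|=11.420 > r=5.5); the 26×30 cube at (6, 16) contributes its full rectangle (perimeter 112.00 mm); the sphere at (3.5, 7.5) does not reach this height (|z−center|=12.920 > r=12); Subtracting the remaining from the first: starting from the cone, the 26×30 cube at (6, 16) misses the remaining region (no effect) — boundary = 28.09 mm. So its perimeter = 28.09 mm. Layer 33 (z = 9.24): the cone contributes a regular 12-gon of circumradius 4.980 (interpolated between r1=7.5 and r2=3 at t=0.560) (perimeter = 2·12·4.980·sin(180°/12) = 30.93 mm); the sphere at (13.5, 6) does not reach this height (|z−center|=9.740 > r=5.5); the 26×30 cube at (6, 16) contributes its full rectangle (perimeter 112.00 mm); the r=12 sphere at (3.5, 7.5) slices to a regular 12-gon of circumradius 4.203 (√(r²−h²) with h=11.24 from center) (perimeter = 2·12·4.203·sin(180°/12) = 26.11 mm); After the difference (first − rest): starting from the cone, the 26×30 cube at (6, 16) misses the remaining region (no effect); the r=12 sphere at (3.5, 7.5) partially overlaps it — only the 1.57 mm² overlap (of its 52.99 mm²) is removed, clipping the outline — boundary = 30.94 mm. So its perimeter = 30.94 mm. Layer 33 is larger (30.94 vs 28.09 mm).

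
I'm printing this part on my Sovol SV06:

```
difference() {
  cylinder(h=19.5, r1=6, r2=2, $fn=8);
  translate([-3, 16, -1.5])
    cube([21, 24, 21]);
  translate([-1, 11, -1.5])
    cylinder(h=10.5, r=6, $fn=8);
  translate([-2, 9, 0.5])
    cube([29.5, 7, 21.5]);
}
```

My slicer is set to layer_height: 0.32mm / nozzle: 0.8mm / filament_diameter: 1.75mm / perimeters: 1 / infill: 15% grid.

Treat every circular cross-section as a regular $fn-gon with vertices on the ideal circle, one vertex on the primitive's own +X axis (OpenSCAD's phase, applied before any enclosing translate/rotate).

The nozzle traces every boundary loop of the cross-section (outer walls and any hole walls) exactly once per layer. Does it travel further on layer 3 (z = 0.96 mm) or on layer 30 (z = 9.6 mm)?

Layer 3 (z = 0.96): the cone contributes a regular 8-gon of circumradius 5.803 (interpolated between r1=6 and r2=2 at t=0.049) (perimeter = 2·8·5.803·sin(180°/8) = 35.53 mm); the cube at (-3, 16) is present — its section is the full 21×24 rectangle (perimeter 90.00 mm); the r=6 cylinder at (-1, 11) gives a regular 8-gon of circumradius 6 (constant along its height) (perimeter = 2·8·6.000·sin(180°/8) = 36.74 mm); the cube at (-2, 9) is present — its section is the full 29.5×7 rectangle (perimeter 73.00 mm); After the difference (first − rest): starting from the cone, the 21×24 cube at (-3, 16) misses the remaining region (no effect); the r=6 cylinder at (-1, 11) partially overlaps it — only the 0.57 mm² overlap (of its 101.82 mm²) is removed, clipping the outline; the 29.5×7 cube at (-2, 9) misses the remaining region (no effect) — boundary = 35.53 mm. So its perimeter = 35.53 mm. Layer 30 (z = 9.6): the cone (r1=6→r2=2) has section circumradius 4.031 here — a regular 8-gon (perimeter = 2·8·4.031·sin(180°/8) = 24.68 mm); the 21×24 cube at (-3, 16) contributes its full rectangle (perimeter 90.00 mm); the cylinder at (-1, 11) is not intersected at this z (z outside [-1.5, 9]); the cube at (-2, 9) is present — its section is the full 29.5×7 rectangle (perimeter 73.00 mm); Subtracting the remaining from the first: starting from the cone, the 21×24 cube at (-3, 16) misses the remaining region (no effect); the 29.5×7 cube at (-2, 9) misses the remaining region (no effect) — boundary = 24.68 mm. So its perimeter = 24.68 mm. Layer 3 is larger (35.53 vs 24.68 mm).

layer 3 (z = 0.96 mm)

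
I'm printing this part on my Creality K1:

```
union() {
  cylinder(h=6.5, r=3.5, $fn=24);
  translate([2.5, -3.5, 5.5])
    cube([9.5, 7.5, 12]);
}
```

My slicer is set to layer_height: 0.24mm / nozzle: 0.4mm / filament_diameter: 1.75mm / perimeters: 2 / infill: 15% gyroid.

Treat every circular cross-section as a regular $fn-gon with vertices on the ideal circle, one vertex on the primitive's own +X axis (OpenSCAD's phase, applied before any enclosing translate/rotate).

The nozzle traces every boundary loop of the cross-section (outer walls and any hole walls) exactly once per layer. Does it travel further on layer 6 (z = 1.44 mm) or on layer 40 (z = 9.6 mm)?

Layer 6 (z = 1.44): the cylinder: section is a regular 24-gon, circumradius r=3.5 (perimeter = 2·24·3.500·sin(180°/24) = 21.93 mm); the cube at (2.5, -3.5) is not intersected at this z (z outside [5.5, 17.5]); Taking the union: only the r=3.5 cylinder is present, so the union is just that shape — boundary = 21.93 mm. So its perimeter = 21.93 mm. Layer 40 (z = 9.6): the cylinder is absent (z outside [0, 6.5]); the cube at (2.5, -3.5) is present — its section is the full 9.5×7.5 rectangle (perimeter 34.00 mm); Taking the union: only the 9.5×7.5 cube at (2.5, -3.5) is present, so the union is just that shape — boundary = 34.00 mm. So its perimeter = 34.00 mm. Layer 40 is larger (34.00 vs 21.93 mm).

layer 40 (z = 9.6 mm)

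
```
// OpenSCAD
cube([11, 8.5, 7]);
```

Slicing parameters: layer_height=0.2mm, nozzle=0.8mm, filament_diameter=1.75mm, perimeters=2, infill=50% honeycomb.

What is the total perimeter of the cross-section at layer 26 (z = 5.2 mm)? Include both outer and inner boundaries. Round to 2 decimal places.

At z = 5.2 mm: the cube is present — its section is the full 11×8.5 rectangle (perimeter 39.00 mm). Overall, the cross-section is a single solid region. Total boundary length (outer) = 39.00 mm.

39.00 mm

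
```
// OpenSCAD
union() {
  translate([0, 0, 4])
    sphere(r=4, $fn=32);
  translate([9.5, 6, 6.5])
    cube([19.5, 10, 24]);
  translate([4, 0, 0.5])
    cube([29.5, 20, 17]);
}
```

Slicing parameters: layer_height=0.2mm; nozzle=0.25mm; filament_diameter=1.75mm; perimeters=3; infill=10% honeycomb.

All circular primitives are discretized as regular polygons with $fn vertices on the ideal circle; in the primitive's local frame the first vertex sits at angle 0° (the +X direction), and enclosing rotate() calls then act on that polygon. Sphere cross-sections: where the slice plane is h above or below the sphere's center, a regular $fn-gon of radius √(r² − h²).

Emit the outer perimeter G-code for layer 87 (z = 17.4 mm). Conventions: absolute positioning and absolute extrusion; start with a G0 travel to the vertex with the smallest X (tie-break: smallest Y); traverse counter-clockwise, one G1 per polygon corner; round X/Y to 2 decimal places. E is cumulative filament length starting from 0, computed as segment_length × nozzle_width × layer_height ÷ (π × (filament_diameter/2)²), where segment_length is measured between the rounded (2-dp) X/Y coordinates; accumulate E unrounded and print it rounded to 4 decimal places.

G0 X4.00 Y0.00 Z17.40
G1 X33.50 Y0.00 E0.6132
G1 X33.50 Y20.00 E1.0290
G1 X4.00 Y20.00 E1.6422
G1 X4.00 Y0.00 E2.0580

At z = 17.4 mm: the sphere is not intersected at this z (|z−center|=13.400 > r=4); the cube at (9.5, 6) (footprint 19.5×10) is included at this height; the cube at (4, 0) (footprint 29.5×20) is included at this height; Taking the union: the 19.5×10 cube at (9.5, 6) lies entirely inside the 29.5×20 cube at (4, 0), so the union is just the 29.5×20 cube at (4, 0) — 1 connected region. The outline is a single polygon with 4 vertices. Extrusion per mm of travel: 0.25 × 0.2 / (π × 0.875²) = 0.020788. Accumulating E over each segment gives final E = 2.0580.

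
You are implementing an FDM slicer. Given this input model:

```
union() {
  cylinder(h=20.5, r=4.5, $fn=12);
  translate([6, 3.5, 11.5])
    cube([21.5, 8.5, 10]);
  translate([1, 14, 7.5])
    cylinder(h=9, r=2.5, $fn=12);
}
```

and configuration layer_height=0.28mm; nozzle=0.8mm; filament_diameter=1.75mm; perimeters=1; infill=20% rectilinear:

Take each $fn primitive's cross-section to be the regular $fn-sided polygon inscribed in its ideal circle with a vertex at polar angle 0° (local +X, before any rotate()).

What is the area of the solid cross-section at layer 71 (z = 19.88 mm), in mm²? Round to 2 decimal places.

243.50 mm²

At z = 19.88 mm: the cylinder: section is a regular 12-gon, circumradius r=4.5 (area = (12/2)·4.500²·sin(360°/12) = 60.75 mm²); the cube at (6, 3.5) (footprint 21.5×8.5) is included at this height (area 182.75 mm²); the cylinder at (1, 14) is not intersected at this z (z outside [7.5, 16.5]); Combining (union): the 2 present regions are separate (no shared area or edge), so areas and boundary lengths simply add and each stays a separate island — area = 243.50 mm². Overall, the cross-section has 2 separate islands. Net area = 243.50 mm².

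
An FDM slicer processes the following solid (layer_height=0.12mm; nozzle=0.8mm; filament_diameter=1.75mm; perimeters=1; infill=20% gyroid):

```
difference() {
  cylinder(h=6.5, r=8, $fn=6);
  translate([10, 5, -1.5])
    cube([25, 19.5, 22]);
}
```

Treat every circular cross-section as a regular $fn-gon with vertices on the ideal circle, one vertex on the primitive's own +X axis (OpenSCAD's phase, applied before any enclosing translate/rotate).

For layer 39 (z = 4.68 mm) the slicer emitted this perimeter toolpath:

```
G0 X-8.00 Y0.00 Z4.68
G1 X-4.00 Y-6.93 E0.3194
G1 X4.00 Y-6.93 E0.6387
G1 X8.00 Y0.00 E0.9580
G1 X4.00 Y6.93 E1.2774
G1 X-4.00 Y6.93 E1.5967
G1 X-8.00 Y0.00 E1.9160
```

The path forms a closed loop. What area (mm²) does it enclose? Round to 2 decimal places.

Apply the shoelace formula to the sequence of (X, Y) vertices; enclosed area = 166.32 mm².

166.32 mm²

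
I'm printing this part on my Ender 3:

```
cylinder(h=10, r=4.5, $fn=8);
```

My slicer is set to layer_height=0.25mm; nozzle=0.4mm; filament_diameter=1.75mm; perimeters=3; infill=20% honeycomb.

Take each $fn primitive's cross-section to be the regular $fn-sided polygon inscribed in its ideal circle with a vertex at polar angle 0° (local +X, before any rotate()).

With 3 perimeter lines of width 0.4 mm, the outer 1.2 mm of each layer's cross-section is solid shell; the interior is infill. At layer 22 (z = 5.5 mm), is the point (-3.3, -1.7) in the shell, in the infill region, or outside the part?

At z = 5.5 mm: the cylinder: section is a regular 8-gon, circumradius r=4.5. Overall, the cross-section is a single solid region. The nearest boundary edge runs (-4.50, 0.00)→(-3.18, -3.18); distance from the point to it = 0.46 mm. The point is inside the cross-section, 0.46 mm from the nearest boundary — within the 1.2 mm shell band (3 × 0.4).

shell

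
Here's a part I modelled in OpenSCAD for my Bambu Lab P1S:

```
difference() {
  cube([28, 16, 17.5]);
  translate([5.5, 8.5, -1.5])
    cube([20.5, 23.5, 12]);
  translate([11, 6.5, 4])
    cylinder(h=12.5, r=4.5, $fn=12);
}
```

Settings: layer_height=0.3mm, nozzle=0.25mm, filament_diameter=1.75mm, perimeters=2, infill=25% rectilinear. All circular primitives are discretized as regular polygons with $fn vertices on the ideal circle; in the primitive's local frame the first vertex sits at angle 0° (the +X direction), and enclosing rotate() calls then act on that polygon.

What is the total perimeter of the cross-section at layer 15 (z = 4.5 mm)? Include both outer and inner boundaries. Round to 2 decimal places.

113.19 mm

At z = 4.5 mm: the cube is present — its section is the full 28×16 rectangle (perimeter 88.00 mm); the 20.5×23.5 cube at (5.5, 8.5) contributes its full rectangle (perimeter 88.00 mm); the r=4.5 cylinder at (11, 6.5) gives a regular 12-gon of circumradius 4.5 (constant along its height) (perimeter = 2·12·4.500·sin(180°/12) = 27.95 mm); After the difference (first − rest): starting from the 28×16 cube, the 20.5×23.5 cube at (5.5, 8.5) partially overlaps it — only the 153.75 mm² overlap (of its 481.75 mm²) is removed, clipping the outline; the r=4.5 cylinder at (11, 6.5) partially overlaps it — only the 47.30 mm² overlap (of its 60.75 mm²) is removed, clipping the outline — boundary = 113.19 mm. Overall, the cross-section is a single solid region. Total boundary length (outer) = 113.19 mm.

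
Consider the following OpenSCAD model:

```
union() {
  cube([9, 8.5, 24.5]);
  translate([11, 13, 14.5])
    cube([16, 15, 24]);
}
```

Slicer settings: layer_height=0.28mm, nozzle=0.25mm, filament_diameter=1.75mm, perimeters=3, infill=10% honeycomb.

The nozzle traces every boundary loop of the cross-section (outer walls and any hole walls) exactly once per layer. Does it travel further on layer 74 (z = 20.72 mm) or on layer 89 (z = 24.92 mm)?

Layer 74 (z = 20.72): the cube is present — its section is the full 9×8.5 rectangle (perimeter 35.00 mm); the 16×15 cube at (11, 13) contributes its full rectangle (perimeter 62.00 mm); Combining (union): the 2 present regions are separate (no shared area or edge), so areas and boundary lengths simply add and each stays a separate island — boundary = 97.00 mm. So its perimeter = 97.00 mm. Layer 89 (z = 24.92): the cube is not intersected at this z (z outside [0, 24.5]); the 16×15 cube at (11, 13) contributes its full rectangle (perimeter 62.00 mm); Combining (union): only the 16×15 cube at (11, 13) is present, so the union is just that shape — boundary = 62.00 mm. So its perimeter = 62.00 mm. Layer 74 is larger (97.00 vs 62.00 mm).

layer 74 (z = 20.72 mm)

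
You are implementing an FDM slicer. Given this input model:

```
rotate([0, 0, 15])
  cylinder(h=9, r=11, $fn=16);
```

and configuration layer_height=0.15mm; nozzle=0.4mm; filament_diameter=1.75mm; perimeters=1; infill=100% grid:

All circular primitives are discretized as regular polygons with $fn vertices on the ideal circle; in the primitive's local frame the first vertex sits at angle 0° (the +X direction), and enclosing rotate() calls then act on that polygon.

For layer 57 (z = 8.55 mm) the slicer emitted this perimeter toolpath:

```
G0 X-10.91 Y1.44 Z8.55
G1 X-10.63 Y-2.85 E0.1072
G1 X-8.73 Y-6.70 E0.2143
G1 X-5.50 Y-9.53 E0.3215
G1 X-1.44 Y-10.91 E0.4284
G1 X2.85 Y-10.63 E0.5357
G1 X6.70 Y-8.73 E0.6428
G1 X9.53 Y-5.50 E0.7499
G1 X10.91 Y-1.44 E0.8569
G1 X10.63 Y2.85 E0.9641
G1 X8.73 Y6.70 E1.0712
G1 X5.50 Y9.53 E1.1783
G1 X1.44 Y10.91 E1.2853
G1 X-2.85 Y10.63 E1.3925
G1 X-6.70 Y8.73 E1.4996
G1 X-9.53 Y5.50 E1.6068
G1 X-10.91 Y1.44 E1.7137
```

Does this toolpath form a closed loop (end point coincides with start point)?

yes

Start point (G0): (-10.91, 1.44). End point (last G1): the path returns to the start — closed.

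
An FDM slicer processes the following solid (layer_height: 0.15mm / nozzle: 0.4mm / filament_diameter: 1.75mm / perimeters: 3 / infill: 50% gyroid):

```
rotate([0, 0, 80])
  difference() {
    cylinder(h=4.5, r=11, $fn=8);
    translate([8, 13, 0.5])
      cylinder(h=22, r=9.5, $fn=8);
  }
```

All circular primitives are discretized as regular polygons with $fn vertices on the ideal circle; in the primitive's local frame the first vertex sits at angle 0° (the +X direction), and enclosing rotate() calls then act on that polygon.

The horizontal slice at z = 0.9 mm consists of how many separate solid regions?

At z = 0.9 mm: the r=11 cylinder contributes a regular 8-gon of circumradius 11; the r=9.5 cylinder at (8, 13) gives a regular 8-gon of circumradius 9.5 (constant along its height); Taking the first minus the rest: starting from the r=11 cylinder, the r=9.5 cylinder at (8, 13) partially overlaps it — only the 34.74 mm² overlap (of its 255.27 mm²) is removed, clipping the outline — 1 connected region; (rotated 80° about Z; rotation is an isometry so areas/perimeters/island counts are preserved). The result has 1 disconnected region.

1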